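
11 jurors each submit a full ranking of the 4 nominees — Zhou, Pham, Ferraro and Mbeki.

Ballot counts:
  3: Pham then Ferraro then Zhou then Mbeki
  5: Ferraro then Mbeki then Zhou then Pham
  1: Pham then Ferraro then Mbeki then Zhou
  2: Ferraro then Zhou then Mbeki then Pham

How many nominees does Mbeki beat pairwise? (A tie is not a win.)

Mbeki against each rival (11 jurors):
Mbeki vs Zhou: Mbeki wins 6–5.
Mbeki vs Pham: Mbeki, 7–4.
Mbeki vs Ferraro: Ferraro, 11–0.
Mbeki beats Zhou, Pham; loses to Ferraro — 2 pairwise wins.

2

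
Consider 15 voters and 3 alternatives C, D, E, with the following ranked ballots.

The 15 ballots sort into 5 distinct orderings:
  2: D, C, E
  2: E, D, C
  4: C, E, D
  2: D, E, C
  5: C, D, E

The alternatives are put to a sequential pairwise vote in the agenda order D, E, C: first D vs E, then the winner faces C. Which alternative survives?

Round 1: D vs E — 9–6, D advances.
Round 2: D vs C — 6–9, C advances.
C survives the agenda.

C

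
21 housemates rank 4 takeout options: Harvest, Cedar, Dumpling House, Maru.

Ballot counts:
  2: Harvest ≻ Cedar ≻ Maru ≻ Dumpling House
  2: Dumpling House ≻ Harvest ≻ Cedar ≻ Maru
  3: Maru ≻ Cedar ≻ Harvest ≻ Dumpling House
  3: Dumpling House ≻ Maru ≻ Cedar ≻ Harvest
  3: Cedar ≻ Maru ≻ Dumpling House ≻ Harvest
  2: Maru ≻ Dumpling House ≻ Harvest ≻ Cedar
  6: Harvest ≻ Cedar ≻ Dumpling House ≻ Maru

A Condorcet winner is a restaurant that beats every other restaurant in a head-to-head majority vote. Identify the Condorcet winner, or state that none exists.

none

Check each pair by majority over 21 ballots:
Harvest vs Cedar: 12 to 9, Harvest.
Harvest vs Dumpling House: Harvest, 11–10.
Harvest vs Maru: Maru, 11–10.
Cedar vs Dumpling House: Cedar wins 14–7.
Cedar vs Maru: Cedar is ranked higher on 2+2+3+6 = 13 ballots, Maru on 8. Cedar wins 13–8.
Dumpling House vs Maru: Dumpling House, 11–10.
Every restaurant loses at least once (Harvest loses to Maru; Cedar loses to Harvest; Dumpling House loses to Harvest; Maru loses to Cedar). The majority relation contains the cycle Harvest → Cedar → Maru → Harvest, so there is no Condorcet winner.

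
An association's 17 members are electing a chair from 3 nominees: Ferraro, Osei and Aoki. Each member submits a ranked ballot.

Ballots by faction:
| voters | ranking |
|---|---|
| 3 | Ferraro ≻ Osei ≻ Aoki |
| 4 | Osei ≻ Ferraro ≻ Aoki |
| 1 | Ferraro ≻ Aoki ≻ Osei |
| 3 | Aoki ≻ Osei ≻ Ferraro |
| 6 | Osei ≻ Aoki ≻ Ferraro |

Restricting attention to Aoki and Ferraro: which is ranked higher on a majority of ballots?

Aoki

Ballots ranking Aoki above Ferraro: 3 + 6 = 9.
Ballots ranking Ferraro above Aoki: 17 − 9 = 8.
Aoki wins the head-to-head 9–8.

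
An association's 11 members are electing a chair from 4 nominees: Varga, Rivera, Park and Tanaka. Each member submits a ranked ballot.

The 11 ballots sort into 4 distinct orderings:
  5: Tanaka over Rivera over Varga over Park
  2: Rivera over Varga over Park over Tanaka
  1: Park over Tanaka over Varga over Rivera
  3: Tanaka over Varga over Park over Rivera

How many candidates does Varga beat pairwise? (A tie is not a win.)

Varga against each rival (11 voters):
Varga vs Rivera: Varga preferred on 1+3 = 4 ballots; Rivera wins 7–4.
Varga vs Park: Varga wins 10–1.
Varga vs Tanaka: Tanaka wins 9–2.
Varga beats Park; loses to Rivera, Tanaka — 1 pairwise win.

1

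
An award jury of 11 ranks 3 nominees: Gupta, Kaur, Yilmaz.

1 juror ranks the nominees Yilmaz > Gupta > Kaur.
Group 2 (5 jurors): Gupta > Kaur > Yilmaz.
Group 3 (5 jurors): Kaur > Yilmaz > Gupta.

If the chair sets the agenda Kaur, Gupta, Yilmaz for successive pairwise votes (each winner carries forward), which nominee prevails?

Round 1: Kaur vs Gupta — 5–6, Gupta advances.
Round 2: Gupta vs Yilmaz — 5–6, Yilmaz advances.
The agenda winner is Yilmaz.

Yilmaz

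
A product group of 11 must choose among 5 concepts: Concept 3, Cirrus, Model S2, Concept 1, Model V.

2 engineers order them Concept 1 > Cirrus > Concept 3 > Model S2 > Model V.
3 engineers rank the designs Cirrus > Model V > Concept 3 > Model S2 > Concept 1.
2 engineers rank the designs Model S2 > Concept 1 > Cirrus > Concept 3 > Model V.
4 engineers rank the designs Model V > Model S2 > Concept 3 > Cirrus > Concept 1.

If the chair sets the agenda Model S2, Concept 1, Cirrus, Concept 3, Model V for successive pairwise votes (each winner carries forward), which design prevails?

Round 1: Model S2 vs Concept 1 — 9–2, Model S2 advances.
Round 2: Model S2 vs Cirrus — 6–5, Model S2 advances.
Round 3: Model S2 vs Concept 3 — 6–5, Model S2 advances.
Round 4: Model S2 vs Model V — 4–7, Model V advances.
The agenda winner is Model V.

Model V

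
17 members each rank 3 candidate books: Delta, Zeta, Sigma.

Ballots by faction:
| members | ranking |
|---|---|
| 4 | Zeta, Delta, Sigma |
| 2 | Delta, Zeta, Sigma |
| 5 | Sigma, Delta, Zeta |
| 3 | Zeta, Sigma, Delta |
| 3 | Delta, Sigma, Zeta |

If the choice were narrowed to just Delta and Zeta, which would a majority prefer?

Delta

Ballots ranking Delta above Zeta: 2 + 5 + 3 = 10.
Ballots ranking Zeta above Delta: 17 − 10 = 7.
Delta wins the head-to-head 10–7.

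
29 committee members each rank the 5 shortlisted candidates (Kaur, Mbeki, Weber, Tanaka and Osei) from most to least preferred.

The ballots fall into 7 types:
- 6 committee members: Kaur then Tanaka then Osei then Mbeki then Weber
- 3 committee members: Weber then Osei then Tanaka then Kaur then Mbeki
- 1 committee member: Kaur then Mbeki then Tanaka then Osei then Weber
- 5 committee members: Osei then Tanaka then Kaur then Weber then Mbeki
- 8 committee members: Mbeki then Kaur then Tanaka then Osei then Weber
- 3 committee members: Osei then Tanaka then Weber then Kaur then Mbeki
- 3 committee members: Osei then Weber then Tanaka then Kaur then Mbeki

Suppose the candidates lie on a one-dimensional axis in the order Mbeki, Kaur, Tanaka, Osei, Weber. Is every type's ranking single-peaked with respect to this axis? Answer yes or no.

Axis positions: Mbeki=1, Kaur=2, Tanaka=3, Osei=4, Weber=5.
Type 1 (peak Kaur at position 2): ranking walks positions 2-3-4-1-5, expanding outward from the peak — single-peaked.
Type 2 (peak Weber at position 5): ranking walks positions 5-4-3-2-1, expanding outward from the peak — single-peaked.
Type 3 (peak Kaur at position 2): ranking walks positions 2-1-3-4-5, expanding outward from the peak — single-peaked.
Type 4 (peak Osei at position 4): ranking walks positions 4-3-2-5-1, expanding outward from the peak — single-peaked.
Type 5 (peak Mbeki at position 1): ranking walks positions 1-2-3-4-5, expanding outward from the peak — single-peaked.
Type 6 (peak Osei at position 4): ranking walks positions 4-3-5-2-1, expanding outward from the peak — single-peaked.
Type 7 (peak Osei at position 4): ranking walks positions 4-5-3-2-1, expanding outward from the peak — single-peaked.
Every ranking is single-peaked on this axis.

yes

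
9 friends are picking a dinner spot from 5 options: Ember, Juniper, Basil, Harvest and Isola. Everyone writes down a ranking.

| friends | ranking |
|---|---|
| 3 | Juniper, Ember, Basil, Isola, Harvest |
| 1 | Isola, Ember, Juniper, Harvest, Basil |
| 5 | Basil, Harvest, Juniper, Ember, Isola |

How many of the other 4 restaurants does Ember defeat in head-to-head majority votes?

1

Ember against each rival (9 friends):
Ember vs Juniper: 1 to 8, Juniper.
Ember vs Basil: 3+1 = 4 for Ember, 5 for Basil — Basil by 5–4.
Ember vs Harvest: 3+1 = 4 for Ember, 5 for Harvest — Harvest by 5–4.
Ember vs Isola: Ember is ranked higher on 3+5 = 8 ballots, Isola on 1. Ember wins 8–1.
Ember beats Isola; loses to Juniper, Basil, Harvest — 1 pairwise win.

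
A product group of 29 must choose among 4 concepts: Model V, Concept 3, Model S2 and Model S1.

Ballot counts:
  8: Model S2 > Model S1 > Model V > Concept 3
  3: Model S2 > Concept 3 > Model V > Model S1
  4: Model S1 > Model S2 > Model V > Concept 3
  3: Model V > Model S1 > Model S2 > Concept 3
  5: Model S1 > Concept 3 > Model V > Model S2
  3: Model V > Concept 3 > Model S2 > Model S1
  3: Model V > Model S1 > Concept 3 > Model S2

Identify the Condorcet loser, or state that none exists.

Pairwise majorities:
Model V–Concept 3: Model V 21–8.
Model V vs Model S2: Model V preferred on 3+5+3+3 = 14 ballots; Model S2 wins 15–14.
Model V vs Model S1: Model V preferred on 3+3+3+3 = 12 ballots; Model S1 wins 17–12.
Concept 3–Model S2: Model S2 18–11.
Concept 3 vs Model S1: Model S1, 23–6.
Model S2 vs Model S1: 8+3+3 = 14 for Model S2, 15 for Model S1 — Model S1 by 15–14.
Concept 3 is beaten in every head-to-head and is the Condorcet loser.

Concept 3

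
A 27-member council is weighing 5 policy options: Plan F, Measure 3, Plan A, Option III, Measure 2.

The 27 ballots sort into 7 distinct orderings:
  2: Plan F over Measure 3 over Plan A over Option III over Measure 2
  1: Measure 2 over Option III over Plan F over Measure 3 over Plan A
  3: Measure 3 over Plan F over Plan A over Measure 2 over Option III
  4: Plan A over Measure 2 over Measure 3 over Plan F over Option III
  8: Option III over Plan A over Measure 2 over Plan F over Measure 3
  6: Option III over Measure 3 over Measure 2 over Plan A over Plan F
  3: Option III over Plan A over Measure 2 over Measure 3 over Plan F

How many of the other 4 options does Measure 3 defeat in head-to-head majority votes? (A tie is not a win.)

1

Measure 3 against each rival (27 council members):
Measure 3–Plan F: Measure 3 16–11.
Measure 3 vs Plan A: 2+1+3+6 = 12 for Measure 3, 15 for Plan A — Plan A by 15–12.
Measure 3 vs Option III: Option III, 18–9.
Measure 3 vs Measure 2: Measure 2, 16–11.
Measure 3 beats Plan F; loses to Plan A, Option III, Measure 2 — 1 pairwise win.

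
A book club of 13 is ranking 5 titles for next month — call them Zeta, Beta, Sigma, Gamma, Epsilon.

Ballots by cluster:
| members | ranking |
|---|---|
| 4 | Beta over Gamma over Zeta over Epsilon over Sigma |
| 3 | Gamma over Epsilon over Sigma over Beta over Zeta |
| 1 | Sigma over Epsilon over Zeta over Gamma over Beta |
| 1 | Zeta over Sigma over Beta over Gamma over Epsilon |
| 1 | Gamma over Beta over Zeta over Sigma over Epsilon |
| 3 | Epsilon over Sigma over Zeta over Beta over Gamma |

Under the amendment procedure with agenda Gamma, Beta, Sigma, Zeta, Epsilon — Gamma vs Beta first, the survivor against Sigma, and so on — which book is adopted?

Epsilon

Round 1: Gamma vs Beta — 5–8, Beta advances.
Round 2: Beta vs Sigma — 5–8, Sigma advances.
Round 3: Sigma vs Zeta — 7–6, Sigma advances.
Round 4: Sigma vs Epsilon — 3–10, Epsilon advances.
Epsilon survives the agenda.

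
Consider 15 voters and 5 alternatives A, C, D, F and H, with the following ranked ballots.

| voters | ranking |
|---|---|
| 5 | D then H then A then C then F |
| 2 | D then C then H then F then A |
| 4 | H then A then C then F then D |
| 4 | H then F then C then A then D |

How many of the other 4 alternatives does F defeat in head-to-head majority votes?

1

F against each rival (15 voters):
F vs A: F preferred on 2+4 = 6 ballots; A wins 9–6.
F vs C: F is ranked higher on 4 ballots, C on 11. C wins 11–4.
F vs D: F preferred on 4+4 = 8 ballots; F wins 8–7.
F vs H: F preferred on 0 ballots; H wins 15–0.
F beats D; loses to A, C, H — 1 pairwise win.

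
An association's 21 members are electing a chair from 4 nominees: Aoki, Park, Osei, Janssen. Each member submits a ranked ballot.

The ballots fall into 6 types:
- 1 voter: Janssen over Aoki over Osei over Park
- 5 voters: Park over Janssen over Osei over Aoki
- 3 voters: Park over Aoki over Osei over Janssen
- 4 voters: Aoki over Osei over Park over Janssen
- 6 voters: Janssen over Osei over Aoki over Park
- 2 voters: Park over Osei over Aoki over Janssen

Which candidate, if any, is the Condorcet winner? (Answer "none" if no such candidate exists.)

none

Head-to-head results (21 voters):
Aoki vs Park: Aoki, 11–10.
Aoki vs Osei: Osei, 13–8.
Aoki vs Janssen: Janssen, 12–9.
Park vs Osei: Osei, 11–10.
Park–Janssen: Park 14–7.
Osei vs Janssen: Janssen wins 12–9.
Each candidate drops at least one matchup (Aoki loses to Osei; Park loses to Aoki; Osei loses to Janssen; Janssen loses to Park); the cycle Aoki → Park → Janssen → Aoki rules out a Condorcet winner.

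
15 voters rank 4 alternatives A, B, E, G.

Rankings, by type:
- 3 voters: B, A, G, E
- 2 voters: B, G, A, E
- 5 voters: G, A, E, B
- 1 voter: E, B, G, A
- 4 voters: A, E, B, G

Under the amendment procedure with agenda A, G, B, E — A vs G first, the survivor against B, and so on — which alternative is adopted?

Round 1: A vs G — 7–8, G advances.
Round 2: G vs B — 5–10, B advances.
Round 3: B vs E — 5–10, E advances.
The agenda winner is E.

E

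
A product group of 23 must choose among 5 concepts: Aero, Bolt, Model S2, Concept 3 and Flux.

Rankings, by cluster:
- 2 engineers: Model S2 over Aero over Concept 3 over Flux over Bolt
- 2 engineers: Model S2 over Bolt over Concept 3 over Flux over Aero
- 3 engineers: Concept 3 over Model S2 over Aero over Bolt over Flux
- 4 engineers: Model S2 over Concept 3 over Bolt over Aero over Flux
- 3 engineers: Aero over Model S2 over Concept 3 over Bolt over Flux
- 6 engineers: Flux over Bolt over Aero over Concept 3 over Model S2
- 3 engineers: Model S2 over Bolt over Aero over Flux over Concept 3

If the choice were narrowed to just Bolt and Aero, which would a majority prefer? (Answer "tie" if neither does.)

Bolt

Ballots ranking Bolt above Aero: 2 + 4 + 6 + 3 = 15.
Ballots ranking Aero above Bolt: 23 − 15 = 8.
Bolt wins the head-to-head 15–8.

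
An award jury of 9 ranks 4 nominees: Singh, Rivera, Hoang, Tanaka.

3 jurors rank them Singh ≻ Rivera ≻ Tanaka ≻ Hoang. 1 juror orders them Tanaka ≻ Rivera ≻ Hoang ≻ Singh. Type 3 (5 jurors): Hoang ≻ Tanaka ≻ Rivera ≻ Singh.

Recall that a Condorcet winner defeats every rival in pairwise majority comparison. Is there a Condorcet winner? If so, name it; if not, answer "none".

Hoang

Pairwise majorities:
Singh vs Rivera: 3 to 6, Rivera.
Singh vs Hoang: Hoang, 6–3.
Singh–Tanaka: Tanaka 6–3.
Rivera vs Hoang: Hoang, 5–4.
Rivera vs Tanaka: 3 to 6, Tanaka.
Hoang vs Tanaka: Hoang wins 5–4.
Hoang defeats every rival head-to-head and is the Condorcet winner.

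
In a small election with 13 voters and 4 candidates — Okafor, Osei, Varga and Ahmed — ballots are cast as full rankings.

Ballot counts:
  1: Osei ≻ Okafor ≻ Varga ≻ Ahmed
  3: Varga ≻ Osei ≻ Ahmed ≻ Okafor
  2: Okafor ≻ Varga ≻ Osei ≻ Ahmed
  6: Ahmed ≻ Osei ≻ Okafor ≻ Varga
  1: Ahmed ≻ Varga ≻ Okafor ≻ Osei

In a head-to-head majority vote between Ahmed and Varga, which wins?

Ahmed

Ballots ranking Ahmed above Varga: 6 + 1 = 7.
Ballots ranking Varga above Ahmed: 13 − 7 = 6.
Ahmed wins the head-to-head 7–6.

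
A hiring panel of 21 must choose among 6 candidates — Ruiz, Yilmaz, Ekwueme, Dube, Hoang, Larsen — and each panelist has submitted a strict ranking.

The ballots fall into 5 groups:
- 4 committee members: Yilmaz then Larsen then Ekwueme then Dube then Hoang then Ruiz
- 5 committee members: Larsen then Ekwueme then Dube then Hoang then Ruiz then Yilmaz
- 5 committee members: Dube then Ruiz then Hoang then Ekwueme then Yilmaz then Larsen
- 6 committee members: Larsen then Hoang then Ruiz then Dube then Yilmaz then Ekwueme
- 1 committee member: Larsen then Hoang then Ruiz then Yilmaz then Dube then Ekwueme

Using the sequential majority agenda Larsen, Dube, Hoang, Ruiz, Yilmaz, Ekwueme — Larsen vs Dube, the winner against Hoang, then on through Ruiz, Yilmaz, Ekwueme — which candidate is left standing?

Round 1: Larsen vs Dube — 16–5, Larsen advances.
Round 2: Larsen vs Hoang — 16–5, Larsen advances.
Round 3: Larsen vs Ruiz — 16–5, Larsen advances.
Round 4: Larsen vs Yilmaz — 12–9, Larsen advances.
Round 5: Larsen vs Ekwueme — 16–5, Larsen advances.
The agenda winner is Larsen.

Larsen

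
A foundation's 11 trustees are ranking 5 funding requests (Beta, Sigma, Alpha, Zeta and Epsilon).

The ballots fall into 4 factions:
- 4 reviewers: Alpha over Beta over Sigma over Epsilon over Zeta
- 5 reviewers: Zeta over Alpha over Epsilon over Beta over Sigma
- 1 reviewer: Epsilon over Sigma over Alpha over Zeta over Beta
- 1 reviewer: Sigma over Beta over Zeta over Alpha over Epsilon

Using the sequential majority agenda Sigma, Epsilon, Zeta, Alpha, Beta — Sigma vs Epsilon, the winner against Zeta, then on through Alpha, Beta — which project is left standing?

Zeta

Round 1: Sigma vs Epsilon — 5–6, Epsilon advances.
Round 2: Epsilon vs Zeta — 5–6, Zeta advances.
Round 3: Zeta vs Alpha — 6–5, Zeta advances.
Round 4: Zeta vs Beta — 6–5, Zeta advances.
The agenda winner is Zeta.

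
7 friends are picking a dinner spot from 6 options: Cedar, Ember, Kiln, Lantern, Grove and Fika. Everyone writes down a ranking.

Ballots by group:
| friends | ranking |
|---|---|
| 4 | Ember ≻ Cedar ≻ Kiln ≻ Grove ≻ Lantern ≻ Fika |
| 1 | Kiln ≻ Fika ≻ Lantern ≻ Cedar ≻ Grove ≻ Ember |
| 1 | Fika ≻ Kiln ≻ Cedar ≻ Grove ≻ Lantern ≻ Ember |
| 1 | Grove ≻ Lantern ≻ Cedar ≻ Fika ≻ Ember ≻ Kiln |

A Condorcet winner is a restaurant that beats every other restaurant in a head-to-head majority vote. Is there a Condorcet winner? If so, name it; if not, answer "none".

Pairwise majorities:
Cedar vs Ember: Ember wins 4–3.
Cedar vs Kiln: Cedar wins 5–2.
Cedar vs Lantern: Cedar wins 5–2.
Cedar vs Grove: Cedar, 6–1.
Cedar vs Fika: Cedar wins 5–2.
Ember vs Kiln: Ember wins 5–2.
Ember vs Lantern: Ember, 4–3.
Ember vs Grove: Ember wins 4–3.
Ember–Fika: Ember 4–3.
Kiln vs Lantern: Kiln wins 6–1.
Kiln vs Grove: Kiln, 6–1.
Kiln vs Fika: Kiln, 5–2.
Lantern vs Grove: Grove wins 6–1.
Lantern vs Fika: Lantern wins 5–2.
Grove vs Fika: Grove, 5–2.
Ember defeats every rival head-to-head and is the Condorcet winner.

Ember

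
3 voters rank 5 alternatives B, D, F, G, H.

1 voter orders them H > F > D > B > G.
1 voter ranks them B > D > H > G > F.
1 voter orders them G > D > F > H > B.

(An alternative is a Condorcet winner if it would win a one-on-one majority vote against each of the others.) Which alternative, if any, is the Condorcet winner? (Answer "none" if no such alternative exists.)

Head-to-head results (3 voters):
B vs D: B preferred on 1 ballot; D wins 2–1.
B vs F: 1 to 2, F.
B vs G: 1+1 = 2 for B, 1 for G — B by 2–1.
B vs H: 1 for B, 2 for H — H by 2–1.
D vs F: 1+1 = 2 for D, 1 for F — D by 2–1.
D vs G: D is ranked higher on 1+1 = 2 ballots, G on 1. D wins 2–1.
D vs H: 1+1 = 2 for D, 1 for H — D by 2–1.
F vs G: F is ranked higher on 1 ballot, G on 2. G wins 2–1.
F vs H: 1 to 2, H.
G vs H: G preferred on 1 ballot; H wins 2–1.
D defeats every rival head-to-head and is the Condorcet winner.

D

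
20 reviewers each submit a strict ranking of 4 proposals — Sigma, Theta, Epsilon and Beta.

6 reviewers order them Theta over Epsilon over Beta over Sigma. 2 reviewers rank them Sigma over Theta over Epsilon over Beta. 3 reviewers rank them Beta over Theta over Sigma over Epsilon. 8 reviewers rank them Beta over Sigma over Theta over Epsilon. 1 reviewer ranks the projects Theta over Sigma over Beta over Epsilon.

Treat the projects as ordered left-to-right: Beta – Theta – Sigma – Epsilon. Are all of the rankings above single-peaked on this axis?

no

Axis positions: Beta=1, Theta=2, Sigma=3, Epsilon=4.
Type 1: ranking walks positions 2-4-1-3; Epsilon is ranked above Sigma even though Sigma lies between Epsilon and the peak Theta on the axis — preferences dip and rise again. Not single-peaked.
Type 2 (peak Sigma at position 3): ranking walks positions 3-2-4-1, expanding outward from the peak — single-peaked.
Type 3 (peak Beta at position 1): ranking walks positions 1-2-3-4, expanding outward from the peak — single-peaked.
Type 4: ranking walks positions 1-3-2-4; Sigma is ranked above Theta even though Theta lies between Sigma and the peak Beta on the axis — preferences dip and rise again. Not single-peaked.
Type 5 (peak Theta at position 2): ranking walks positions 2-3-1-4, expanding outward from the peak — single-peaked.
Type 1 violates single-peakedness, so the profile is not single-peaked on this axis.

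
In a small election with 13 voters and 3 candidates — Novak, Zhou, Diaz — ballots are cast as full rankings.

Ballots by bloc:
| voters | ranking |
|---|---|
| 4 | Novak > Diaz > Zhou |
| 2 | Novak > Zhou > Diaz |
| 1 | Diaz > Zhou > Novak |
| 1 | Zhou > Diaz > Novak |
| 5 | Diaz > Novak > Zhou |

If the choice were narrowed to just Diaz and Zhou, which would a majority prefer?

Ballots ranking Diaz above Zhou: 4 + 1 + 5 = 10.
Ballots ranking Zhou above Diaz: 13 − 10 = 3.
Diaz wins the head-to-head 10–3.

Diaz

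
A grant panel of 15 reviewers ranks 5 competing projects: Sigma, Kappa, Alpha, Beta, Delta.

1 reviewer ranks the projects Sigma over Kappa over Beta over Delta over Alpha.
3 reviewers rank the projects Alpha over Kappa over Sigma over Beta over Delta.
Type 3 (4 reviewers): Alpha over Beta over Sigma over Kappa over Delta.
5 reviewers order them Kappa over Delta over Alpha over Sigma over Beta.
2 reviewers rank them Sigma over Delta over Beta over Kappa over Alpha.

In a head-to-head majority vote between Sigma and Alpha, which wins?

Ballots ranking Sigma above Alpha: 1 + 2 = 3.
Ballots ranking Alpha above Sigma: 15 − 3 = 12.
Alpha wins the head-to-head 12–3.

Alpha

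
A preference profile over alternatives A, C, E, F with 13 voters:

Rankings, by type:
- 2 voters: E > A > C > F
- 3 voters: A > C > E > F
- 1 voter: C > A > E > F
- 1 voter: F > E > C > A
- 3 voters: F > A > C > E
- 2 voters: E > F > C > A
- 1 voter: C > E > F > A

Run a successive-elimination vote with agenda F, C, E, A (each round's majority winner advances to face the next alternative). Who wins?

Round 1: F vs C — 6–7, C advances.
Round 2: C vs E — 8–5, C advances.
Round 3: C vs A — 5–8, A advances.
The agenda winner is A.

A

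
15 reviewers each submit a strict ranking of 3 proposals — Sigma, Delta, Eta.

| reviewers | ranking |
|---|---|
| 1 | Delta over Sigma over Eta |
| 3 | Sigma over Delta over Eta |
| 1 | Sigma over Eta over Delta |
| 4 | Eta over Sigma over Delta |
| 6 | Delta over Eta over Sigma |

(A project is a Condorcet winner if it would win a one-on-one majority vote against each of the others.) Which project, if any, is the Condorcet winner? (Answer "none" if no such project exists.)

none

Check each pair by majority over 15 ballots:
Sigma vs Delta: 8 to 7, Sigma.
Sigma vs Eta: 5 to 10, Eta.
Delta vs Eta: 10 to 5, Delta.
Every project loses at least once (Sigma loses to Eta; Delta loses to Sigma; Eta loses to Delta). The majority relation contains the cycle Sigma → Delta → Eta → Sigma, so there is no Condorcet winner.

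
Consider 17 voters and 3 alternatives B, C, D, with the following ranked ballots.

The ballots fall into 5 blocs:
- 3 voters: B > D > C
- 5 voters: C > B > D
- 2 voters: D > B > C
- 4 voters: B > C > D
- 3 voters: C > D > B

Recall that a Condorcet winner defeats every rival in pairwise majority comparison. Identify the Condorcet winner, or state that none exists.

Pairwise majorities:
B vs C: B preferred on 3+2+4 = 9 ballots; B wins 9–8.
B–D: B 12–5.
C vs D: 12 to 5, C.
B wins every pairwise contest, so B is the Condorcet winner.

B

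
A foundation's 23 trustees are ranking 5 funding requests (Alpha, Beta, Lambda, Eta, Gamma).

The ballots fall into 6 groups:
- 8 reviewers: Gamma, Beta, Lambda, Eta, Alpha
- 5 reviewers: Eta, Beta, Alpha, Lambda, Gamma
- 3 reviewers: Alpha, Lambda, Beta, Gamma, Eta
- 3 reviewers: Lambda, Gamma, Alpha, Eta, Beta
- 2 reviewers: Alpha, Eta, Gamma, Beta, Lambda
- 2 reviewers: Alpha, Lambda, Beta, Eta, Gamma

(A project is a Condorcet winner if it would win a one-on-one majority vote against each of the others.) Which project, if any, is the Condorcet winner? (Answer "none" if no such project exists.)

Head-to-head results (23 reviewers):
Alpha vs Beta: Beta, 13–10.
Alpha–Lambda: Alpha 12–11.
Alpha vs Eta: Eta wins 13–10.
Alpha–Gamma: Alpha 12–11.
Beta vs Lambda: Beta, 15–8.
Beta vs Eta: Beta, 13–10.
Beta–Gamma: Gamma 13–10.
Lambda–Eta: Lambda 16–7.
Lambda vs Gamma: Lambda, 13–10.
Eta vs Gamma: Gamma, 14–9.
No project is unbeaten: Alpha loses to Beta; Beta loses to Gamma; Lambda loses to Alpha; Eta loses to Beta; Gamma loses to Alpha. In particular Alpha beats Lambda beats Eta beats Alpha is a majority cycle — no Condorcet winner exists.

none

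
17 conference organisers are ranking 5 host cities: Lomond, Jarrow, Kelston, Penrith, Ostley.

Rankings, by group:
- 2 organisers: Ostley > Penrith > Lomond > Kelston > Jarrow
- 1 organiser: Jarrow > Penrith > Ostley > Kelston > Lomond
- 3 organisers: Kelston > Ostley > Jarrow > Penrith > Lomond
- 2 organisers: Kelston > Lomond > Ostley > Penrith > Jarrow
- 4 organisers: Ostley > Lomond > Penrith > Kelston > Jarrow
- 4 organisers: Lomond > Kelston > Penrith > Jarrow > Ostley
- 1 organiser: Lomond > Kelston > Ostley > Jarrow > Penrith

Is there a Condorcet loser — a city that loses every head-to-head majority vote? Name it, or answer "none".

Pairwise majorities:
Lomond vs Jarrow: Lomond, 13–4.
Lomond vs Kelston: Lomond preferred on 2+4+4+1 = 11 ballots; Lomond wins 11–6.
Lomond–Penrith: Lomond 11–6.
Lomond vs Ostley: Ostley wins 10–7.
Jarrow vs Kelston: Jarrow preferred on 1 ballot; Kelston wins 16–1.
Jarrow vs Penrith: Jarrow preferred on 1+3+1 = 5 ballots; Penrith wins 12–5.
Jarrow vs Ostley: Jarrow is ranked higher on 1+4 = 5 ballots, Ostley on 12. Ostley wins 12–5.
Kelston vs Penrith: Kelston, 10–7.
Kelston vs Ostley: Kelston, 10–7.
Penrith–Ostley: Ostley 12–5.
Jarrow loses to every other city — it is the Condorcet loser.

Jarrow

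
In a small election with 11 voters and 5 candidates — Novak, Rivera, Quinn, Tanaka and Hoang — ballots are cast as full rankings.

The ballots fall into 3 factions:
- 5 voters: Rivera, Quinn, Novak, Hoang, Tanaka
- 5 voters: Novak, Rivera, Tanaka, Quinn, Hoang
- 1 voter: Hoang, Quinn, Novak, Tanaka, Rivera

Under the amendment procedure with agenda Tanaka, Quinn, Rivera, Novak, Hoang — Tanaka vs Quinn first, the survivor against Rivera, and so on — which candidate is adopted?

Novak

Round 1: Tanaka vs Quinn — 5–6, Quinn advances.
Round 2: Quinn vs Rivera — 1–10, Rivera advances.
Round 3: Rivera vs Novak — 5–6, Novak advances.
Round 4: Novak vs Hoang — 10–1, Novak advances.
The agenda winner is Novak.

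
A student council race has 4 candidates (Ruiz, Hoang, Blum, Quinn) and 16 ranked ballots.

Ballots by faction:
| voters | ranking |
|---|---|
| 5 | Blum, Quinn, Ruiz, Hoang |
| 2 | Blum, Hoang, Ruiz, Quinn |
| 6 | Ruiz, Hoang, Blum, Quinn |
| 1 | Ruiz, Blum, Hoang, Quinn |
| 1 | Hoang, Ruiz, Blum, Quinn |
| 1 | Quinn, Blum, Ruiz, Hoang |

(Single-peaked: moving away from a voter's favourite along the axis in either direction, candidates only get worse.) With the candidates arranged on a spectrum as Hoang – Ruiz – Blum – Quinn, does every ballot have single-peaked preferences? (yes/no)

no

Axis positions: Hoang=1, Ruiz=2, Blum=3, Quinn=4.
Faction 1 (peak Blum at position 3): ranking walks positions 3-4-2-1, expanding outward from the peak — single-peaked.
Faction 2: ranking walks positions 3-1-2-4; Hoang is ranked above Ruiz even though Ruiz lies between Hoang and the peak Blum on the axis — preferences dip and rise again. Not single-peaked.
Faction 3 (peak Ruiz at position 2): ranking walks positions 2-1-3-4, expanding outward from the peak — single-peaked.
Faction 4 (peak Ruiz at position 2): ranking walks positions 2-3-1-4, expanding outward from the peak — single-peaked.
Faction 5 (peak Hoang at position 1): ranking walks positions 1-2-3-4, expanding outward from the peak — single-peaked.
Faction 6 (peak Quinn at position 4): ranking walks positions 4-3-2-1, expanding outward from the peak — single-peaked.
Faction 2 violates single-peakedness, so the profile is not single-peaked on this axis.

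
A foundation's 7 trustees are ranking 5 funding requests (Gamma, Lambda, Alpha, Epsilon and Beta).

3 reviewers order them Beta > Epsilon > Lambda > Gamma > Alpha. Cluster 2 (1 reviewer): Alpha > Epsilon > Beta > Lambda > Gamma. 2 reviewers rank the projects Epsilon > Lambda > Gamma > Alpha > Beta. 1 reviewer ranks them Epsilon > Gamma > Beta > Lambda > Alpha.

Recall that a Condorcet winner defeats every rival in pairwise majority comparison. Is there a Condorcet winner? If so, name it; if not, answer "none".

Epsilon

Check each pair by majority over 7 ballots:
Gamma vs Lambda: 1 for Gamma, 6 for Lambda — Lambda by 6–1.
Gamma vs Alpha: Gamma is ranked higher on 3+2+1 = 6 ballots, Alpha on 1. Gamma wins 6–1.
Gamma vs Epsilon: Gamma is ranked higher on 0 ballots, Epsilon on 7. Epsilon wins 7–0.
Gamma vs Beta: Gamma preferred on 2+1 = 3 ballots; Beta wins 4–3.
Lambda vs Alpha: Lambda preferred on 3+2+1 = 6 ballots; Lambda wins 6–1.
Lambda vs Epsilon: 0 to 7, Epsilon.
Lambda vs Beta: Lambda is ranked higher on 2 ballots, Beta on 5. Beta wins 5–2.
Alpha vs Epsilon: 1 to 6, Epsilon.
Alpha vs Beta: Alpha is ranked higher on 1+2 = 3 ballots, Beta on 4. Beta wins 4–3.
Epsilon vs Beta: Epsilon is ranked higher on 1+2+1 = 4 ballots, Beta on 3. Epsilon wins 4–3.
Epsilon defeats every rival head-to-head and is the Condorcet winner.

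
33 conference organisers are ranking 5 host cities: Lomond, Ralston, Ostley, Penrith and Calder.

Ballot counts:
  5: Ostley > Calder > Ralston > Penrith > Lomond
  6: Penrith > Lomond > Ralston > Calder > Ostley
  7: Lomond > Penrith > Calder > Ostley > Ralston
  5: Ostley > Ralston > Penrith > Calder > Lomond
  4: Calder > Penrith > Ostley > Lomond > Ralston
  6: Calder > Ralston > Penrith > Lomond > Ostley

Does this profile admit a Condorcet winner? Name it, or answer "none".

Check each pair by majority over 33 ballots:
Lomond vs Ralston: Lomond preferred on 6+7+4 = 17 ballots; Lomond wins 17–16.
Lomond vs Ostley: 6+7+6 = 19 for Lomond, 14 for Ostley — Lomond by 19–14.
Lomond vs Penrith: 7 for Lomond, 26 for Penrith — Penrith by 26–7.
Lomond vs Calder: 13 to 20, Calder.
Ralston vs Ostley: Ostley wins 21–12.
Ralston vs Penrith: Penrith, 17–16.
Ralston vs Calder: Ralston is ranked higher on 6+5 = 11 ballots, Calder on 22. Calder wins 22–11.
Ostley vs Penrith: Penrith, 23–10.
Ostley vs Calder: 10 to 23, Calder.
Penrith vs Calder: Penrith wins 18–15.
Only Penrith has no losses; Penrith is the Condorcet winner.

Penrith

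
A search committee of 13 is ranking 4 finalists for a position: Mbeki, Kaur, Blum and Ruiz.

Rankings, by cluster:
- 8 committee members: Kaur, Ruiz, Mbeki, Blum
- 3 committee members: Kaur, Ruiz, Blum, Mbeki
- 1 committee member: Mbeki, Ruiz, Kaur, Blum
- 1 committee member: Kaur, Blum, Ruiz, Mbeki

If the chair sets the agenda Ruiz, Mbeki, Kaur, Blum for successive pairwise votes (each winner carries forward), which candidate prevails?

Round 1: Ruiz vs Mbeki — 12–1, Ruiz advances.
Round 2: Ruiz vs Kaur — 1–12, Kaur advances.
Round 3: Kaur vs Blum — 13–0, Kaur advances.
The agenda winner is Kaur.

Kaur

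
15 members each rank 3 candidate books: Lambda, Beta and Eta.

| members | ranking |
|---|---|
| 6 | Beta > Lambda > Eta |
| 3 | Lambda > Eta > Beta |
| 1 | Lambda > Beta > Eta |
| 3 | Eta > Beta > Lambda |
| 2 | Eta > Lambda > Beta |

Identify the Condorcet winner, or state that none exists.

Head-to-head results (15 members):
Lambda vs Beta: 3+1+2 = 6 for Lambda, 9 for Beta — Beta by 9–6.
Lambda vs Eta: Lambda preferred on 6+3+1 = 10 ballots; Lambda wins 10–5.
Beta vs Eta: Beta is ranked higher on 6+1 = 7 ballots, Eta on 8. Eta wins 8–7.
No book is unbeaten: Lambda loses to Beta; Beta loses to Eta; Eta loses to Lambda. In particular Lambda beats Eta beats Beta beats Lambda is a majority cycle — no Condorcet winner exists.

none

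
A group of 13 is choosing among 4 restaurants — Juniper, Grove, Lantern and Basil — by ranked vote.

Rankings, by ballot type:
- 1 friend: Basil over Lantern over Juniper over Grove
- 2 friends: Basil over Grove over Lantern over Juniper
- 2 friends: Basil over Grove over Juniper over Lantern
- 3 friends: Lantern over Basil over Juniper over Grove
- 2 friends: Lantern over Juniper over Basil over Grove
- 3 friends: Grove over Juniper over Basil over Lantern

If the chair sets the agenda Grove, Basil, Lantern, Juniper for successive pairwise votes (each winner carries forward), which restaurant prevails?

Round 1: Grove vs Basil — 3–10, Basil advances.
Round 2: Basil vs Lantern — 8–5, Basil advances.
Round 3: Basil vs Juniper — 8–5, Basil advances.
Basil survives the agenda.

Basil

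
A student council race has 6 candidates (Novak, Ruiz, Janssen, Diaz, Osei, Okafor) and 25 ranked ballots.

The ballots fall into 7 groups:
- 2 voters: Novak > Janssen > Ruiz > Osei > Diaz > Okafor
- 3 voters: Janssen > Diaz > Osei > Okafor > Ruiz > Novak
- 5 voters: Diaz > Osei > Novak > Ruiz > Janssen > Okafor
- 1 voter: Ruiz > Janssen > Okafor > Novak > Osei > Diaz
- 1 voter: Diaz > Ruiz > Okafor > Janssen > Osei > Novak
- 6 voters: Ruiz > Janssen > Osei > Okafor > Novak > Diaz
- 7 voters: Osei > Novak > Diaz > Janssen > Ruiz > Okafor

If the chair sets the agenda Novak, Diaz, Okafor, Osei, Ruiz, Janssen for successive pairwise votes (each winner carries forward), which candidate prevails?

Janssen

Round 1: Novak vs Diaz — 16–9, Novak advances.
Round 2: Novak vs Okafor — 14–11, Novak advances.
Round 3: Novak vs Osei — 3–22, Osei advances.
Round 4: Osei vs Ruiz — 15–10, Osei advances.
Round 5: Osei vs Janssen — 12–13, Janssen advances.
Janssen survives the agenda.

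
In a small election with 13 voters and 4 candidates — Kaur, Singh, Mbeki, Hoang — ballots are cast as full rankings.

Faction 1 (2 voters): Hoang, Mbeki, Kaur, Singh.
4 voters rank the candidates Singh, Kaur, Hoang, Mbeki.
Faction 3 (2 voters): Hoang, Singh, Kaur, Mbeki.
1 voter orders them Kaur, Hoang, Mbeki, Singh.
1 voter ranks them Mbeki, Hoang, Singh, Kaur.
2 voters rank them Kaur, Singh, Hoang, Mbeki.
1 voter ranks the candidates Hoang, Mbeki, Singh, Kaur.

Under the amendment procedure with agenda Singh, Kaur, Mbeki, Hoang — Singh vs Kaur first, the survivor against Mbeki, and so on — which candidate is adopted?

Hoang

Round 1: Singh vs Kaur — 8–5, Singh advances.
Round 2: Singh vs Mbeki — 8–5, Singh advances.
Round 3: Singh vs Hoang — 6–7, Hoang advances.
The agenda winner is Hoang.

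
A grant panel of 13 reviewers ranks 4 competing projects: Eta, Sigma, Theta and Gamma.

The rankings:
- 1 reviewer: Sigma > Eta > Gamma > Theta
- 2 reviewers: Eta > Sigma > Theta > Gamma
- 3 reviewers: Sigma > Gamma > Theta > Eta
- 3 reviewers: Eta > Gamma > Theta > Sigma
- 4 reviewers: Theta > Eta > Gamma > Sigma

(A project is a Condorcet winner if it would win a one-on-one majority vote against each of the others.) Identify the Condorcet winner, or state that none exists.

Check each pair by majority over 13 ballots:
Eta–Sigma: Eta 9–4.
Eta–Theta: Theta 7–6.
Eta vs Gamma: Eta wins 10–3.
Sigma vs Theta: Theta wins 7–6.
Sigma–Gamma: Gamma 7–6.
Theta vs Gamma: Gamma, 7–6.
Every project loses at least once (Eta loses to Theta; Sigma loses to Eta; Theta loses to Gamma; Gamma loses to Eta). The majority relation contains the cycle Eta → Gamma → Theta → Eta, so there is no Condorcet winner.

none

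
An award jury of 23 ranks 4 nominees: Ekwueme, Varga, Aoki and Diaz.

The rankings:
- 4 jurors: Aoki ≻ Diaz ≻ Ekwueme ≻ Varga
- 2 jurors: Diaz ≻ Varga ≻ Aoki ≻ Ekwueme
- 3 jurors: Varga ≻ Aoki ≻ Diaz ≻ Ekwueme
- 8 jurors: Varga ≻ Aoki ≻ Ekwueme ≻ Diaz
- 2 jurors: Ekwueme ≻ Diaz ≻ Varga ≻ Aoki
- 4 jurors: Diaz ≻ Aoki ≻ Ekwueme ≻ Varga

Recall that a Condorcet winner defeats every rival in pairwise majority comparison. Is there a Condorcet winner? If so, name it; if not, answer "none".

Check each pair by majority over 23 ballots:
Ekwueme vs Varga: 10 to 13, Varga.
Ekwueme vs Aoki: 2 to 21, Aoki.
Ekwueme vs Diaz: 10 to 13, Diaz.
Varga vs Aoki: 15 to 8, Varga.
Varga vs Diaz: Varga preferred on 3+8 = 11 ballots; Diaz wins 12–11.
Aoki vs Diaz: 15 to 8, Aoki.
Every nominee loses at least once (Ekwueme loses to Varga; Varga loses to Diaz; Aoki loses to Varga; Diaz loses to Aoki). The majority relation contains the cycle Varga → Aoki → Diaz → Varga, so there is no Condorcet winner.

none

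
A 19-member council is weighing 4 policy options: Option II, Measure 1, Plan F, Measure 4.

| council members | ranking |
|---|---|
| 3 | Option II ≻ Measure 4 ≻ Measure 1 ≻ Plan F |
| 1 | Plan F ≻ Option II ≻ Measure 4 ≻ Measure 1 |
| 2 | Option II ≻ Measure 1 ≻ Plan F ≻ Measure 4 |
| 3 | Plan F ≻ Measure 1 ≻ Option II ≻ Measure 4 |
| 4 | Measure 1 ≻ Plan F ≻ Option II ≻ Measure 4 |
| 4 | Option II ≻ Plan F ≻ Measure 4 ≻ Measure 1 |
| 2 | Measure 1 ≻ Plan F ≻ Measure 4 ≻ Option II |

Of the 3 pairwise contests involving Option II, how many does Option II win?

2

Option II against each rival (19 council members):
Option II vs Measure 1: Option II, 10–9.
Option II vs Plan F: Option II preferred on 3+2+4 = 9 ballots; Plan F wins 10–9.
Option II vs Measure 4: 17 to 2, Option II.
Option II beats Measure 1, Measure 4; loses to Plan F — 2 pairwise wins.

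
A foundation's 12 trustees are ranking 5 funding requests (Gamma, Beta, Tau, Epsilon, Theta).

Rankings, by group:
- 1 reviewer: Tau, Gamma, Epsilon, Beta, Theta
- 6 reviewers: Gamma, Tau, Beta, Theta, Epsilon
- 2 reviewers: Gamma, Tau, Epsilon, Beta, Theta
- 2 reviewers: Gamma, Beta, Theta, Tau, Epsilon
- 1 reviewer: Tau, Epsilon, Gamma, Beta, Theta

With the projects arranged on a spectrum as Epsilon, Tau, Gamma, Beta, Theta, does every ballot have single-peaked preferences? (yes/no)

yes

Axis positions: Epsilon=1, Tau=2, Gamma=3, Beta=4, Theta=5.
Group 1 (peak Tau at position 2): ranking walks positions 2-3-1-4-5, expanding outward from the peak — single-peaked.
Group 2 (peak Gamma at position 3): ranking walks positions 3-2-4-5-1, expanding outward from the peak — single-peaked.
Group 3 (peak Gamma at position 3): ranking walks positions 3-2-1-4-5, expanding outward from the peak — single-peaked.
Group 4 (peak Gamma at position 3): ranking walks positions 3-4-5-2-1, expanding outward from the peak — single-peaked.
Group 5 (peak Tau at position 2): ranking walks positions 2-1-3-4-5, expanding outward from the peak — single-peaked.
Every ranking is single-peaked on this axis.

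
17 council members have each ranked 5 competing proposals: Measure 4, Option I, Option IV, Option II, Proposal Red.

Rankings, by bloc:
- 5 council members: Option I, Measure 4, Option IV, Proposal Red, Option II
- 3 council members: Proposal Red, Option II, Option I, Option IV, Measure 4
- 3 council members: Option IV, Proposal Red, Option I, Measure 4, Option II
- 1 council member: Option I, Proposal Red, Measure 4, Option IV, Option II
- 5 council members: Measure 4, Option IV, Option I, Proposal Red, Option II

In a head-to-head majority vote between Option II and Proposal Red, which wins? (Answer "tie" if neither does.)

Proposal Red

No ballot ranks Option II above Proposal Red: 0.
Ballots ranking Proposal Red above Option II: 17 − 0 = 17.
Proposal Red wins the head-to-head 17–0.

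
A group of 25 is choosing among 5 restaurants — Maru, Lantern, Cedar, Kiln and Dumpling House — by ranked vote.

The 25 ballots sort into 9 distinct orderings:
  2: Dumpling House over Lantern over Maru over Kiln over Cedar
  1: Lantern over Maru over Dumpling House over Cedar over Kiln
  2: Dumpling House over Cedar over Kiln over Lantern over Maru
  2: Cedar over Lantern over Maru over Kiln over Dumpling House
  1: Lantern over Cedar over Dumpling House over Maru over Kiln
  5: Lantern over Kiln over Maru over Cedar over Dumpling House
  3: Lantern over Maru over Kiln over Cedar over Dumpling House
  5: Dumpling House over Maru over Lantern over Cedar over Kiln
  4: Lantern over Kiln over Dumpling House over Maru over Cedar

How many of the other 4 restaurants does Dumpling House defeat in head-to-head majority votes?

2

Dumpling House against each rival (25 friends):
Dumpling House vs Maru: 14 to 11, Dumpling House.
Dumpling House–Lantern: Lantern 16–9.
Dumpling House vs Cedar: Dumpling House wins 14–11.
Dumpling House vs Kiln: Kiln wins 14–11.
Dumpling House beats Maru, Cedar; loses to Lantern, Kiln — 2 pairwise wins.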